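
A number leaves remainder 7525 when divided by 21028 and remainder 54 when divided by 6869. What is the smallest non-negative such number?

Write x = 7525 + 21028·k. Then 21028·k ≡ 54 − 7525 ≡ 6267 (mod 6869).
Need 21028⁻¹ mod 6869. Extended Euclid on (6869, 421):
6869 = 16·421 + 133
421 = 3·133 + 22
133 = 6·22 + 1
22 = 22·1 + 0
Back-substitute:
1 = 133 − 6·22
1 = −6·421 + 19·133
1 = 19·6869 − 310·421
21028⁻¹ ≡ 6559 (mod 6869), so k ≡ 6559·6267 ≡ 1157 (mod 6869).
x = 7525 + 21028·1157 = 24336921.

24336921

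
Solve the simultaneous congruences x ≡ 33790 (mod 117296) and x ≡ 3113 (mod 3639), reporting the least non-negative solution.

Write x = 33790 + 117296·k. Then 117296·k ≡ 3113 − 33790 ≡ 2074 (mod 3639).
Need 117296⁻¹ mod 3639. Extended Euclid on (3639, 848):
3639 = 4*848 + 247
848 = 3*247 + 107
247 = 2*107 + 33
107 = 3*33 + 8
33 = 4*8 + 1
8 = 8*1 + 0
Back-substitute:
1 = 33 − 4·8
1 = −4·107 + 13·33
1 = 13·247 − 30·107
1 = −30·848 + 103·247
1 = 103·3639 − 442·848
117296⁻¹ ≡ 3197 (mod 3639), so k ≡ 3197·2074 ≡ 320 (mod 3639).
x = 33790 + 117296·320 = 37568510.

37568510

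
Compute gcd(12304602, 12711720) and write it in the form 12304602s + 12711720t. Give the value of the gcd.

6

Apply Euclid's algorithm to 12711720 and 12304602:
12711720 = 1*12304602 + 407118
12304602 = 30*407118 + 91062
407118 = 4*91062 + 42870
91062 = 2*42870 + 5322
42870 = 8*5322 + 294
5322 = 18*294 + 30
294 = 9*30 + 24
30 = 1*24 + 6
24 = 4*6 + 0
gcd(12304602, 12711720) = 6.
Working backward:
6 = 30 − 24
6 = −294 + 10·30
6 = 10·5322 − 181·294
6 = −181·42870 + 1458·5322
6 = 1458·91062 − 3097·42870
6 = −3097·407118 + 13846·91062
6 = 13846·12304602 − 418477·407118
6 = −418477·12711720 + 432323·12304602
So 6 = (-418477)·12711720 + (432323)·12304602.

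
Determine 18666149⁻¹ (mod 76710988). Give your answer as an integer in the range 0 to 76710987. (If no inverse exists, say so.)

58271977

Extended Euclidean algorithm:
76710988 = 4×18666149 + 2046392
18666149 = 9×2046392 + 248621
2046392 = 8×248621 + 57424
248621 = 4×57424 + 18925
57424 = 3×18925 + 649
18925 = 29×649 + 104
649 = 6×104 + 25
104 = 4×25 + 4
25 = 6×4 + 1
4 = 4×1 + 0
The gcd is 1. Working backward:
1 = 25 − 6·4
1 = −6·104 + 25·25
1 = 25·649 − 156·104
1 = −156·18925 + 4549·649
1 = 4549·57424 − 13803·18925
1 = −13803·248621 + 59761·57424
1 = 59761·2046392 − 491891·248621
1 = −491891·18666149 + 4486780·2046392
1 = 4486780·76710988 − 18439011·18666149
Hence 18666149⁻¹ ≡ -18439011 ≡ 58271977 (mod 76710988).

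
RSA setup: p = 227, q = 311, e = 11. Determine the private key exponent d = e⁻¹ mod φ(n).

63691

φ(n) = (p−1)(q−1) = 226·310 = 70060.
Need d with 11·d ≡ 1 (mod 70060). Apply the extended Euclidean algorithm:
70060 = 6369*11 + 1
11 = 11*1 + 0
Back-substitute:
1 = 70060 − 6369·11
So 11·(-6369) ≡ 1 (mod 70060), hence d ≡ -6369 ≡ 63691 (mod 70060).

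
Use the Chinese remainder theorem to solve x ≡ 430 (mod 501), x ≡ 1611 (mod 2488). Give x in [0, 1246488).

101131

Write x = 430 + 501·k. Then 501·k ≡ 1611 − 430 ≡ 1181 (mod 2488).
Need 501⁻¹ mod 2488. Extended Euclid on (2488, 501):
2488 = 4×501 + 484
501 = 1×484 + 17
484 = 28×17 + 8
17 = 2×8 + 1
8 = 8×1 + 0
Back-substitute:
1 = 17 − 2·8
1 = −2·484 + 57·17
1 = 57·501 − 59·484
1 = −59·2488 + 293·501
501⁻¹ ≡ 293 (mod 2488), so k ≡ 293·1181 ≡ 201 (mod 2488).
x = 430 + 501·201 = 101131.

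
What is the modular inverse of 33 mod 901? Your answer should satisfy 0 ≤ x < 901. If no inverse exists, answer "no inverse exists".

Extended Euclidean algorithm:
901 = 27*33 + 10
33 = 3*10 + 3
10 = 3*3 + 1
3 = 3*1 + 0
Since gcd(33, 901) = 1, back-substitute to write 1 as a combination:
1 = 10 − 3·3
1 = −3·33 + 10·10
1 = 10·901 − 273·33
So 33·(-273) ≡ 1 (mod 901), and -273 ≡ 628 (mod 901).

628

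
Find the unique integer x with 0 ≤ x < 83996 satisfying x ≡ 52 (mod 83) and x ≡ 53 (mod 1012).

Write x = 52 + 83·k. Then 83·k ≡ 53 − 52 ≡ 1 (mod 1012).
Need 83⁻¹ mod 1012. Extended Euclid on (1012, 83):
1012 = 12·83 + 16
83 = 5·16 + 3
16 = 5·3 + 1
3 = 3·1 + 0
Back-substitute:
1 = 16 − 5·3
1 = −5·83 + 26·16
1 = 26·1012 − 317·83
83⁻¹ ≡ 695 (mod 1012), so k ≡ 695·1 ≡ 695 (mod 1012).
x = 52 + 83·695 = 57737.

57737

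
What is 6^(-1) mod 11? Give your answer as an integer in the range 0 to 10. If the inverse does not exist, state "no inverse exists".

2

Run Euclid on (11, 6):
11 = 1·6 + 5
6 = 1·5 + 1
5 = 5·1 + 0
Since gcd(6, 11) = 1, back-substitute to write 1 as a combination:
1 = 6 − 5
1 = −11 + 2·6
So 6·2 ≡ 1 (mod 11).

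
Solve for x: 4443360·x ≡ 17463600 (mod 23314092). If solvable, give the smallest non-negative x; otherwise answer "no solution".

First find gcd(4443360, 23314092):
23314092 = 5·4443360 + 1097292
4443360 = 4·1097292 + 54192
1097292 = 20·54192 + 13452
54192 = 4·13452 + 384
13452 = 35·384 + 12
384 = 32·12 + 0
gcd = 12 and 12 | 17463600, so solutions exist. Divide through by 12: 370280x ≡ 1455300 (mod 1942841).
Now find 370280⁻¹ mod 1942841:
1942841 = 5·370280 + 91441
370280 = 4·91441 + 4516
91441 = 20·4516 + 1121
4516 = 4·1121 + 32
1121 = 35·32 + 1
32 = 32·1 + 0
Back-substitute:
1 = 1121 − 35·32
1 = −35·4516 + 141·1121
1 = 141·91441 − 2855·4516
1 = −2855·370280 + 11561·91441
1 = 11561·1942841 − 60660·370280
So 370280·(-60660) ≡ 1 (mod 1942841), i.e. 370280⁻¹ ≡ 1882181.
Then x ≡ 1882181·1455300 ≡ 311358 (mod 1942841); the smallest non-negative solution is x = 311358.

311358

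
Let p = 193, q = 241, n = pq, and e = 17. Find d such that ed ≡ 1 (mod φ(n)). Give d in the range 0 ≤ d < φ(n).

13553

φ(n) = (p−1)(q−1) = 192·240 = 46080.
Need d with 17·d ≡ 1 (mod 46080). Apply the extended Euclidean algorithm:
46080 = 2710*17 + 10
17 = 1*10 + 7
10 = 1*7 + 3
7 = 2*3 + 1
3 = 3*1 + 0
Back-substitute:
1 = 7 − 2·3
1 = −2·10 + 3·7
1 = 3·17 − 5·10
1 = −5·46080 + 13553·17
So 17·13553 ≡ 1 (mod 46080), hence d = 13553.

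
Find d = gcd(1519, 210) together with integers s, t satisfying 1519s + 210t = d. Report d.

7

Repeated division:
1519 = 7·210 + 49
210 = 4·49 + 14
49 = 3·14 + 7
14 = 2·7 + 0
gcd(1519, 210) = 7.
Back-substituting:
7 = 49 − 3·14
7 = −3·210 + 13·49
7 = 13·1519 − 94·210
So 7 = (13)·1519 + (-94)·210.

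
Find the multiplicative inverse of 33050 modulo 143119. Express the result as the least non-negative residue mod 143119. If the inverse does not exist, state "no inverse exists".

Extended Euclidean algorithm:
143119 = 4·33050 + 10919
33050 = 3·10919 + 293
10919 = 37·293 + 78
293 = 3·78 + 59
78 = 1·59 + 19
59 = 3·19 + 2
19 = 9·2 + 1
2 = 2·1 + 0
The gcd is 1. Working backward:
1 = 19 − 9·2
1 = −9·59 + 28·19
1 = 28·78 − 37·59
1 = −37·293 + 139·78
1 = 139·10919 − 5180·293
1 = −5180·33050 + 15679·10919
1 = 15679·143119 − 67896·33050
Hence 33050⁻¹ ≡ -67896 ≡ 75223 (mod 143119).

75223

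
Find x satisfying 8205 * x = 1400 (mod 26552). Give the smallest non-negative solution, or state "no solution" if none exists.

24384

First find gcd(8205, 26552):
26552 = 3×8205 + 1937
8205 = 4×1937 + 457
1937 = 4×457 + 109
457 = 4×109 + 21
109 = 5×21 + 4
21 = 5×4 + 1
4 = 4×1 + 0
gcd = 1, so a unique solution mod 26552 exists.
Back-substitute for the Bézout coefficients:
1 = 21 − 5·4
1 = −5·109 + 26·21
1 = 26·457 − 109·109
1 = −109·1937 + 462·457
1 = 462·8205 − 1957·1937
1 = −1957·26552 + 6333·8205
So 8205·(6333) ≡ 1 (mod 26552), giving 8205⁻¹ ≡ 6333.
x ≡ 8205⁻¹·1400 ≡ 6333·1400 ≡ 24384 (mod 26552).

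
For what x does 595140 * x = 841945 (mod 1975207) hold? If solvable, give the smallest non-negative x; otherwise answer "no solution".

First find gcd(595140, 1975207):
1975207 = 3*595140 + 189787
595140 = 3*189787 + 25779
189787 = 7*25779 + 9334
25779 = 2*9334 + 7111
9334 = 1*7111 + 2223
7111 = 3*2223 + 442
2223 = 5*442 + 13
442 = 34*13 + 0
gcd = 13 and 13 | 841945, so solutions exist. Divide through by 13: 45780x ≡ 64765 (mod 151939).
Now find 45780⁻¹ mod 151939:
151939 = 3*45780 + 14599
45780 = 3*14599 + 1983
14599 = 7*1983 + 718
1983 = 2*718 + 547
718 = 1*547 + 171
547 = 3*171 + 34
171 = 5*34 + 1
34 = 34*1 + 0
Back-substitute:
1 = 171 − 5·34
1 = −5·547 + 16·171
1 = 16·718 − 21·547
1 = −21·1983 + 58·718
1 = 58·14599 − 427·1983
1 = −427·45780 + 1339·14599
1 = 1339·151939 − 4444·45780
So 45780·(-4444) ≡ 1 (mod 151939), i.e. 45780⁻¹ ≡ 147495.
Then x ≡ 147495·64765 ≡ 108745 (mod 151939); the smallest non-negative solution is x = 108745.

108745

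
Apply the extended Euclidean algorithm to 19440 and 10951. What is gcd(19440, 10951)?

1

Euclidean algorithm:
19440 = 1×10951 + 8489
10951 = 1×8489 + 2462
8489 = 3×2462 + 1103
2462 = 2×1103 + 256
1103 = 4×256 + 79
256 = 3×79 + 19
79 = 4×19 + 3
19 = 6×3 + 1
3 = 3×1 + 0
gcd(19440, 10951) = 1.
Back-substituting:
1 = 19 − 6·3
1 = −6·79 + 25·19
1 = 25·256 − 81·79
1 = −81·1103 + 349·256
1 = 349·2462 − 779·1103
1 = −779·8489 + 2686·2462
1 = 2686·10951 − 3465·8489
1 = −3465·19440 + 6151·10951
So 1 = (-3465)·19440 + (6151)·10951.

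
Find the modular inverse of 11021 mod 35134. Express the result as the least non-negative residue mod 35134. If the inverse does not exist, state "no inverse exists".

gcd(35134, 11021) by repeated division:
35134 = 3·11021 + 2071
11021 = 5·2071 + 666
2071 = 3·666 + 73
666 = 9·73 + 9
73 = 8·9 + 1
9 = 9·1 + 0
The gcd is 1. Working backward:
1 = 73 − 8·9
1 = −8·666 + 73·73
1 = 73·2071 − 227·666
1 = −227·11021 + 1208·2071
1 = 1208·35134 − 3851·11021
Hence 11021⁻¹ ≡ -3851 ≡ 31283 (mod 35134).

31283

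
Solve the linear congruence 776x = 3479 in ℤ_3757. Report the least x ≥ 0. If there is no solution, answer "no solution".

First find gcd(776, 3757):
3757 = 4·776 + 653
776 = 1·653 + 123
653 = 5·123 + 38
123 = 3·38 + 9
38 = 4·9 + 2
9 = 4·2 + 1
2 = 2·1 + 0
gcd = 1, so a unique solution mod 3757 exists.
Back-substitute for the Bézout coefficients:
1 = 9 − 4·2
1 = −4·38 + 17·9
1 = 17·123 − 55·38
1 = −55·653 + 292·123
1 = 292·776 − 347·653
1 = −347·3757 + 1680·776
So 776·(1680) ≡ 1 (mod 3757), giving 776⁻¹ ≡ 1680.
x ≡ 776⁻¹·3479 ≡ 1680·3479 ≡ 2585 (mod 3757).

2585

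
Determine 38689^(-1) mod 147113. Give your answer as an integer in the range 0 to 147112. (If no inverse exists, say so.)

72315

Run Euclid on (147113, 38689):
147113 = 3*38689 + 31046
38689 = 1*31046 + 7643
31046 = 4*7643 + 474
7643 = 16*474 + 59
474 = 8*59 + 2
59 = 29*2 + 1
2 = 2*1 + 0
gcd = 1, so the inverse exists. Back-substitute:
1 = 59 − 29·2
1 = −29·474 + 233·59
1 = 233·7643 − 3757·474
1 = −3757·31046 + 15261·7643
1 = 15261·38689 − 19018·31046
1 = −19018·147113 + 72315·38689
So 38689·72315 ≡ 1 (mod 147113).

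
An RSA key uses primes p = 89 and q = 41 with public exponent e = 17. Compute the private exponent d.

φ(n) = (p−1)(q−1) = 88·40 = 3520.
Need d with 17·d ≡ 1 (mod 3520). Apply the extended Euclidean algorithm:
3520 = 207×17 + 1
17 = 17×1 + 0
Back-substitute:
1 = 3520 − 207·17
So 17·(-207) ≡ 1 (mod 3520), hence d ≡ -207 ≡ 3313 (mod 3520).

3313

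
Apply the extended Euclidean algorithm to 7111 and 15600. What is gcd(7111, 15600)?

13

Apply Euclid's algorithm to 15600 and 7111:
15600 = 2×7111 + 1378
7111 = 5×1378 + 221
1378 = 6×221 + 52
221 = 4×52 + 13
52 = 4×13 + 0
gcd(7111, 15600) = 13.
Working backward:
13 = 221 − 4·52
13 = −4·1378 + 25·221
13 = 25·7111 − 129·1378
13 = −129·15600 + 283·7111
So 13 = (-129)·15600 + (283)·7111.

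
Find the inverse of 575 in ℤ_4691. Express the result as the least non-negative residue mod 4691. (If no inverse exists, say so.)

gcd(4691, 575) by repeated division:
4691 = 8*575 + 91
575 = 6*91 + 29
91 = 3*29 + 4
29 = 7*4 + 1
4 = 4*1 + 0
gcd = 1, so the inverse exists. Back-substitute:
1 = 29 − 7·4
1 = −7·91 + 22·29
1 = 22·575 − 139·91
1 = −139·4691 + 1134·575
So 575·1134 ≡ 1 (mod 4691).

1134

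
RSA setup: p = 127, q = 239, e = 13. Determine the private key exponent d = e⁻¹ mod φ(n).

20761

φ(n) = (p−1)(q−1) = 126·238 = 29988.
Need d with 13·d ≡ 1 (mod 29988). Apply the extended Euclidean algorithm:
29988 = 2306×13 + 10
13 = 1×10 + 3
10 = 3×3 + 1
3 = 3×1 + 0
Back-substitute:
1 = 10 − 3·3
1 = −3·13 + 4·10
1 = 4·29988 − 9227·13
So 13·(-9227) ≡ 1 (mod 29988), hence d ≡ -9227 ≡ 20761 (mod 29988).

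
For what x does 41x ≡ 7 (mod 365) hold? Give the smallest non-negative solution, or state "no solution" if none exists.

107

First find gcd(41, 365):
365 = 8·41 + 37
41 = 1·37 + 4
37 = 9·4 + 1
4 = 4·1 + 0
gcd = 1, so a unique solution mod 365 exists.
Back-substitute for the Bézout coefficients:
1 = 37 − 9·4
1 = −9·41 + 10·37
1 = 10·365 − 89·41
So 41·(-89) ≡ 1 (mod 365), giving 41⁻¹ ≡ 276.
x ≡ 41⁻¹·7 ≡ 276·7 ≡ 107 (mod 365).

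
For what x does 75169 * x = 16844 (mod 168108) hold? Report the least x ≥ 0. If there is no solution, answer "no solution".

41396

First find gcd(75169, 168108):
168108 = 2×75169 + 17770
75169 = 4×17770 + 4089
17770 = 4×4089 + 1414
4089 = 2×1414 + 1261
1414 = 1×1261 + 153
1261 = 8×153 + 37
153 = 4×37 + 5
37 = 7×5 + 2
5 = 2×2 + 1
2 = 2×1 + 0
gcd = 1, so a unique solution mod 168108 exists.
Back-substitute for the Bézout coefficients:
1 = 5 − 2·2
1 = −2·37 + 15·5
1 = 15·153 − 62·37
1 = −62·1261 + 511·153
1 = 511·1414 − 573·1261
1 = −573·4089 + 1657·1414
1 = 1657·17770 − 7201·4089
1 = −7201·75169 + 30461·17770
1 = 30461·168108 − 68123·75169
So 75169·(-68123) ≡ 1 (mod 168108), giving 75169⁻¹ ≡ 99985.
x ≡ 75169⁻¹·16844 ≡ 99985·16844 ≡ 41396 (mod 168108).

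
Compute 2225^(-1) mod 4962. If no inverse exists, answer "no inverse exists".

Apply the Euclidean algorithm to 4962 and 2225:
4962 = 2·2225 + 512
2225 = 4·512 + 177
512 = 2·177 + 158
177 = 1·158 + 19
158 = 8·19 + 6
19 = 3·6 + 1
6 = 6·1 + 0
gcd = 1, so the inverse exists. Back-substitute:
1 = 19 − 3·6
1 = −3·158 + 25·19
1 = 25·177 − 28·158
1 = −28·512 + 81·177
1 = 81·2225 − 352·512
1 = −352·4962 + 785·2225
So 2225·785 ≡ 1 (mod 4962).

785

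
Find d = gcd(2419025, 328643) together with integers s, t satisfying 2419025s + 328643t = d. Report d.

Apply Euclid's algorithm to 2419025 and 328643:
2419025 = 7·328643 + 118524
328643 = 2·118524 + 91595
118524 = 1·91595 + 26929
91595 = 3·26929 + 10808
26929 = 2·10808 + 5313
10808 = 2·5313 + 182
5313 = 29·182 + 35
182 = 5·35 + 7
35 = 5·7 + 0
gcd(2419025, 328643) = 7.
Express as a combination:
7 = 182 − 5·35
7 = −5·5313 + 146·182
7 = 146·10808 − 297·5313
7 = −297·26929 + 740·10808
7 = 740·91595 − 2517·26929
7 = −2517·118524 + 3257·91595
7 = 3257·328643 − 9031·118524
7 = −9031·2419025 + 66474·328643
So 7 = (-9031)·2419025 + (66474)·328643.

7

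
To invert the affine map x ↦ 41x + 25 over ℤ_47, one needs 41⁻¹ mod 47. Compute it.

39

gcd(47, 41) by repeated division:
47 = 1×41 + 6
41 = 6×6 + 5
6 = 1×5 + 1
5 = 5×1 + 0
The gcd is 1. Working backward:
1 = 6 − 5
1 = −41 + 7·6
1 = 7·47 − 8·41
Thus 41·(-8) ≡ 1 (mod 47); reducing, -8 mod 47 = 39.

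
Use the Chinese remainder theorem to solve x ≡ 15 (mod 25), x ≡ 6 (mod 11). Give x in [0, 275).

215

Write x = 15 + 25·k. Then 25·k ≡ 6 − 15 ≡ 2 (mod 11).
Need 25⁻¹ mod 11. Extended Euclid on (11, 3):
11 = 3*3 + 2
3 = 1*2 + 1
2 = 2*1 + 0
Back-substitute:
1 = 3 − 2
1 = −11 + 4·3
25⁻¹ ≡ 4 (mod 11), so k ≡ 4·2 ≡ 8 (mod 11).
x = 15 + 25·8 = 215.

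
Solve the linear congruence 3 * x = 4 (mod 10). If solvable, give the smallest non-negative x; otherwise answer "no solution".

First find gcd(3, 10):
10 = 3*3 + 1
3 = 3*1 + 0
gcd = 1, so a unique solution mod 10 exists.
Back-substitute for the Bézout coefficients:
1 = 10 − 3·3
So 3·(-3) ≡ 1 (mod 10), giving 3⁻¹ ≡ 7.
x ≡ 3⁻¹·4 ≡ 7·4 ≡ 8 (mod 10).

8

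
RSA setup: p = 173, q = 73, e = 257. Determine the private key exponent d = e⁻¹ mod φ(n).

φ(n) = (p−1)(q−1) = 172·72 = 12384.
Need d with 257·d ≡ 1 (mod 12384). Apply the extended Euclidean algorithm:
12384 = 48·257 + 48
257 = 5·48 + 17
48 = 2·17 + 14
17 = 1·14 + 3
14 = 4·3 + 2
3 = 1·2 + 1
2 = 2·1 + 0
Back-substitute:
1 = 3 − 2
1 = −14 + 5·3
1 = 5·17 − 6·14
1 = −6·48 + 17·17
1 = 17·257 − 91·48
1 = −91·12384 + 4385·257
So 257·4385 ≡ 1 (mod 12384), hence d = 4385.

4385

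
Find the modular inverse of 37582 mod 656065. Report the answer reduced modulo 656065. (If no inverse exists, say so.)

gcd(656065, 37582) by repeated division:
656065 = 17×37582 + 17171
37582 = 2×17171 + 3240
17171 = 5×3240 + 971
3240 = 3×971 + 327
971 = 2×327 + 317
327 = 1×317 + 10
317 = 31×10 + 7
10 = 1×7 + 3
7 = 2×3 + 1
3 = 3×1 + 0
Since gcd(37582, 656065) = 1, back-substitute to write 1 as a combination:
1 = 7 − 2·3
1 = −2·10 + 3·7
1 = 3·317 − 95·10
1 = −95·327 + 98·317
1 = 98·971 − 291·327
1 = −291·3240 + 971·971
1 = 971·17171 − 5146·3240
1 = −5146·37582 + 11263·17171
1 = 11263·656065 − 196617·37582
So 37582·(-196617) ≡ 1 (mod 656065), and -196617 ≡ 459448 (mod 656065).

459448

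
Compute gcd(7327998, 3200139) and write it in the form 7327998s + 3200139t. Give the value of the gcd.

Repeated division:
7327998 = 2·3200139 + 927720
3200139 = 3·927720 + 416979
927720 = 2·416979 + 93762
416979 = 4·93762 + 41931
93762 = 2·41931 + 9900
41931 = 4·9900 + 2331
9900 = 4·2331 + 576
2331 = 4·576 + 27
576 = 21·27 + 9
27 = 3·9 + 0
gcd(7327998, 3200139) = 9.
Back-substituting:
9 = 576 − 21·27
9 = −21·2331 + 85·576
9 = 85·9900 − 361·2331
9 = −361·41931 + 1529·9900
9 = 1529·93762 − 3419·41931
9 = −3419·416979 + 15205·93762
9 = 15205·927720 − 33829·416979
9 = −33829·3200139 + 116692·927720
9 = 116692·7327998 − 267213·3200139
So 9 = (116692)·7327998 + (-267213)·3200139.

9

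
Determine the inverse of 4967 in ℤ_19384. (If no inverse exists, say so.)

Extended Euclidean algorithm:
19384 = 3·4967 + 4483
4967 = 1·4483 + 484
4483 = 9·484 + 127
484 = 3·127 + 103
127 = 1·103 + 24
103 = 4·24 + 7
24 = 3·7 + 3
7 = 2·3 + 1
3 = 3·1 + 0
The gcd is 1. Working backward:
1 = 7 − 2·3
1 = −2·24 + 7·7
1 = 7·103 − 30·24
1 = −30·127 + 37·103
1 = 37·484 − 141·127
1 = −141·4483 + 1306·484
1 = 1306·4967 − 1447·4483
1 = −1447·19384 + 5647·4967
So 4967·5647 ≡ 1 (mod 19384).

5647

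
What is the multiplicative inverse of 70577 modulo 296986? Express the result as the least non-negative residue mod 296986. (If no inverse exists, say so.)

253383

Run Euclid on (296986, 70577):
296986 = 4·70577 + 14678
70577 = 4·14678 + 11865
14678 = 1·11865 + 2813
11865 = 4·2813 + 613
2813 = 4·613 + 361
613 = 1·361 + 252
361 = 1·252 + 109
252 = 2·109 + 34
109 = 3·34 + 7
34 = 4·7 + 6
7 = 1·6 + 1
6 = 6·1 + 0
Since gcd(70577, 296986) = 1, back-substitute to write 1 as a combination:
1 = 7 − 6
1 = −34 + 5·7
1 = 5·109 − 16·34
1 = −16·252 + 37·109
1 = 37·361 − 53·252
1 = −53·613 + 90·361
1 = 90·2813 − 413·613
1 = −413·11865 + 1742·2813
1 = 1742·14678 − 2155·11865
1 = −2155·70577 + 10362·14678
1 = 10362·296986 − 43603·70577
So 70577·(-43603) ≡ 1 (mod 296986), and -43603 ≡ 253383 (mod 296986).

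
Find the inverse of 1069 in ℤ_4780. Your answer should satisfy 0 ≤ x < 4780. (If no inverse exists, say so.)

1489

gcd(4780, 1069) by repeated division:
4780 = 4*1069 + 504
1069 = 2*504 + 61
504 = 8*61 + 16
61 = 3*16 + 13
16 = 1*13 + 3
13 = 4*3 + 1
3 = 3*1 + 0
The gcd is 1. Working backward:
1 = 13 − 4·3
1 = −4·16 + 5·13
1 = 5·61 − 19·16
1 = −19·504 + 157·61
1 = 157·1069 − 333·504
1 = −333·4780 + 1489·1069
So 1069·1489 ≡ 1 (mod 4780).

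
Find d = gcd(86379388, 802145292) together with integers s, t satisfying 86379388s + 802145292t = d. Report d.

4

Apply Euclid's algorithm to 802145292 and 86379388:
802145292 = 9*86379388 + 24730800
86379388 = 3*24730800 + 12186988
24730800 = 2*12186988 + 356824
12186988 = 34*356824 + 54972
356824 = 6*54972 + 26992
54972 = 2*26992 + 988
26992 = 27*988 + 316
988 = 3*316 + 40
316 = 7*40 + 36
40 = 1*36 + 4
36 = 9*4 + 0
gcd(86379388, 802145292) = 4.
Working backward:
4 = 40 − 36
4 = −316 + 8·40
4 = 8·988 − 25·316
4 = −25·26992 + 683·988
4 = 683·54972 − 1391·26992
4 = −1391·356824 + 9029·54972
4 = 9029·12186988 − 308377·356824
4 = −308377·24730800 + 625783·12186988
4 = 625783·86379388 − 2185726·24730800
4 = −2185726·802145292 + 20297317·86379388
So 4 = (-2185726)·802145292 + (20297317)·86379388.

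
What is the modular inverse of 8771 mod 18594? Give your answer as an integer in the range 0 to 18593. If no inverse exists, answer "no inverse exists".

Extended Euclidean algorithm:
18594 = 2·8771 + 1052
8771 = 8·1052 + 355
1052 = 2·355 + 342
355 = 1·342 + 13
342 = 26·13 + 4
13 = 3·4 + 1
4 = 4·1 + 0
The gcd is 1. Working backward:
1 = 13 − 3·4
1 = −3·342 + 79·13
1 = 79·355 − 82·342
1 = −82·1052 + 243·355
1 = 243·8771 − 2026·1052
1 = −2026·18594 + 4295·8771
So 8771·4295 ≡ 1 (mod 18594).

4295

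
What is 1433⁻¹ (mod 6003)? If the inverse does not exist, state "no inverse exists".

Extended Euclidean algorithm:
6003 = 4·1433 + 271
1433 = 5·271 + 78
271 = 3·78 + 37
78 = 2·37 + 4
37 = 9·4 + 1
4 = 4·1 + 0
Since gcd(1433, 6003) = 1, back-substitute to write 1 as a combination:
1 = 37 − 9·4
1 = −9·78 + 19·37
1 = 19·271 − 66·78
1 = −66·1433 + 349·271
1 = 349·6003 − 1462·1433
Hence 1433⁻¹ ≡ -1462 ≡ 4541 (mod 6003).

4541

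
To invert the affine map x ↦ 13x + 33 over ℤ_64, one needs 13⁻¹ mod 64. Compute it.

gcd(64, 13) by repeated division:
64 = 4×13 + 12
13 = 1×12 + 1
12 = 12×1 + 0
The gcd is 1. Working backward:
1 = 13 − 12
1 = −64 + 5·13
So 13·5 ≡ 1 (mod 64).

5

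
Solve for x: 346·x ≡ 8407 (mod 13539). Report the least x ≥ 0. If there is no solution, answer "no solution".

First find gcd(346, 13539):
13539 = 39*346 + 45
346 = 7*45 + 31
45 = 1*31 + 14
31 = 2*14 + 3
14 = 4*3 + 2
3 = 1*2 + 1
2 = 2*1 + 0
gcd = 1, so a unique solution mod 13539 exists.
Back-substitute for the Bézout coefficients:
1 = 3 − 2
1 = −14 + 5·3
1 = 5·31 − 11·14
1 = −11·45 + 16·31
1 = 16·346 − 123·45
1 = −123·13539 + 4813·346
So 346·(4813) ≡ 1 (mod 13539), giving 346⁻¹ ≡ 4813.
x ≡ 346⁻¹·8407 ≡ 4813·8407 ≡ 8359 (mod 13539).

8359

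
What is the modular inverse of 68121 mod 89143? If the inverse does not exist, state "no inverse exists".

85475

gcd(89143, 68121) by repeated division:
89143 = 1×68121 + 21022
68121 = 3×21022 + 5055
21022 = 4×5055 + 802
5055 = 6×802 + 243
802 = 3×243 + 73
243 = 3×73 + 24
73 = 3×24 + 1
24 = 24×1 + 0
gcd = 1, so the inverse exists. Back-substitute:
1 = 73 − 3·24
1 = −3·243 + 10·73
1 = 10·802 − 33·243
1 = −33·5055 + 208·802
1 = 208·21022 − 865·5055
1 = −865·68121 + 2803·21022
1 = 2803·89143 − 3668·68121
Thus 68121·(-3668) ≡ 1 (mod 89143); reducing, -3668 mod 89143 = 85475.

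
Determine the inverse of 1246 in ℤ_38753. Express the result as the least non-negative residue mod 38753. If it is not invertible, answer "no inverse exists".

11290

Apply the Euclidean algorithm to 38753 and 1246:
38753 = 31×1246 + 127
1246 = 9×127 + 103
127 = 1×103 + 24
103 = 4×24 + 7
24 = 3×7 + 3
7 = 2×3 + 1
3 = 3×1 + 0
Since gcd(1246, 38753) = 1, back-substitute to write 1 as a combination:
1 = 7 − 2·3
1 = −2·24 + 7·7
1 = 7·103 − 30·24
1 = −30·127 + 37·103
1 = 37·1246 − 363·127
1 = −363·38753 + 11290·1246
So 1246·11290 ≡ 1 (mod 38753).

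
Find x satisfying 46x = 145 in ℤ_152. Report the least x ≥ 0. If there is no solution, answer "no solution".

no solution

gcd(46, 152):
152 = 3×46 + 14
46 = 3×14 + 4
14 = 3×4 + 2
4 = 2×2 + 0
gcd = 2, but 2 ∤ 145, so the congruence has no solution.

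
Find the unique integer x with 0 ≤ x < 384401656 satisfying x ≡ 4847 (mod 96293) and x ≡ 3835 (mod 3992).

48151347

Write x = 4847 + 96293·k. Then 96293·k ≡ 3835 − 4847 ≡ 2980 (mod 3992).
Need 96293⁻¹ mod 3992. Extended Euclid on (3992, 485):
3992 = 8×485 + 112
485 = 4×112 + 37
112 = 3×37 + 1
37 = 37×1 + 0
Back-substitute:
1 = 112 − 3·37
1 = −3·485 + 13·112
1 = 13·3992 − 107·485
96293⁻¹ ≡ 3885 (mod 3992), so k ≡ 3885·2980 ≡ 500 (mod 3992).
x = 4847 + 96293·500 = 48151347.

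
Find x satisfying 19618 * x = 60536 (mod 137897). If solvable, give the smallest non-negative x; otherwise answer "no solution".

First find gcd(19618, 137897):
137897 = 7×19618 + 571
19618 = 34×571 + 204
571 = 2×204 + 163
204 = 1×163 + 41
163 = 3×41 + 40
41 = 1×40 + 1
40 = 40×1 + 0
gcd = 1, so a unique solution mod 137897 exists.
Back-substitute for the Bézout coefficients:
1 = 41 − 40
1 = −163 + 4·41
1 = 4·204 − 5·163
1 = −5·571 + 14·204
1 = 14·19618 − 481·571
1 = −481·137897 + 3381·19618
So 19618·(3381) ≡ 1 (mod 137897), giving 19618⁻¹ ≡ 3381.
x ≡ 19618⁻¹·60536 ≡ 3381·60536 ≡ 33068 (mod 137897).

33068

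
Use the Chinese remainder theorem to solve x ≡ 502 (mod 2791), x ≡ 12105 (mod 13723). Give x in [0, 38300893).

Write x = 502 + 2791·k. Then 2791·k ≡ 12105 − 502 ≡ 11603 (mod 13723).
Need 2791⁻¹ mod 13723. Extended Euclid on (13723, 2791):
13723 = 4·2791 + 2559
2791 = 1·2559 + 232
2559 = 11·232 + 7
232 = 33·7 + 1
7 = 7·1 + 0
Back-substitute:
1 = 232 − 33·7
1 = −33·2559 + 364·232
1 = 364·2791 − 397·2559
1 = −397·13723 + 1952·2791
2791⁻¹ ≡ 1952 (mod 13723), so k ≡ 1952·11603 ≡ 6106 (mod 13723).
x = 502 + 2791·6106 = 17042348.

17042348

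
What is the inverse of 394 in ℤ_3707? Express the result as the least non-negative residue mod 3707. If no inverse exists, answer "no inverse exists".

Run Euclid on (3707, 394):
3707 = 9*394 + 161
394 = 2*161 + 72
161 = 2*72 + 17
72 = 4*17 + 4
17 = 4*4 + 1
4 = 4*1 + 0
The gcd is 1. Working backward:
1 = 17 − 4·4
1 = −4·72 + 17·17
1 = 17·161 − 38·72
1 = −38·394 + 93·161
1 = 93·3707 − 875·394
Thus 394·(-875) ≡ 1 (mod 3707); reducing, -875 mod 3707 = 2832.

2832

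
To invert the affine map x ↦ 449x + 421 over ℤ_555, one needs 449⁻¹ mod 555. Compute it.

89

Run Euclid on (555, 449):
555 = 1*449 + 106
449 = 4*106 + 25
106 = 4*25 + 6
25 = 4*6 + 1
6 = 6*1 + 0
Since gcd(449, 555) = 1, back-substitute to write 1 as a combination:
1 = 25 − 4·6
1 = −4·106 + 17·25
1 = 17·449 − 72·106
1 = −72·555 + 89·449
So 449·89 ≡ 1 (mod 555).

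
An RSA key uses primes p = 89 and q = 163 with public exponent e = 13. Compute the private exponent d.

8773

φ(n) = (p−1)(q−1) = 88·162 = 14256.
Need d with 13·d ≡ 1 (mod 14256). Apply the extended Euclidean algorithm:
14256 = 1096*13 + 8
13 = 1*8 + 5
8 = 1*5 + 3
5 = 1*3 + 2
3 = 1*2 + 1
2 = 2*1 + 0
Back-substitute:
1 = 3 − 2
1 = −5 + 2·3
1 = 2·8 − 3·5
1 = −3·13 + 5·8
1 = 5·14256 − 5483·13
So 13·(-5483) ≡ 1 (mod 14256), hence d ≡ -5483 ≡ 8773 (mod 14256).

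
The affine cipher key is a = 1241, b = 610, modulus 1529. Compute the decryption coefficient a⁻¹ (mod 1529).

Extended Euclidean algorithm:
1529 = 1*1241 + 288
1241 = 4*288 + 89
288 = 3*89 + 21
89 = 4*21 + 5
21 = 4*5 + 1
5 = 5*1 + 0
The gcd is 1. Working backward:
1 = 21 − 4·5
1 = −4·89 + 17·21
1 = 17·288 − 55·89
1 = −55·1241 + 237·288
1 = 237·1529 − 292·1241
Hence 1241⁻¹ ≡ -292 ≡ 1237 (mod 1529).

1237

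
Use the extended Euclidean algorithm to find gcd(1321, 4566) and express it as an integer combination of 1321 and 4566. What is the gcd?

Apply Euclid's algorithm to 4566 and 1321:
4566 = 3·1321 + 603
1321 = 2·603 + 115
603 = 5·115 + 28
115 = 4·28 + 3
28 = 9·3 + 1
3 = 3·1 + 0
gcd(1321, 4566) = 1.
Express as a combination:
1 = 28 − 9·3
1 = −9·115 + 37·28
1 = 37·603 − 194·115
1 = −194·1321 + 425·603
1 = 425·4566 − 1469·1321
So 1 = (425)·4566 + (-1469)·1321.

1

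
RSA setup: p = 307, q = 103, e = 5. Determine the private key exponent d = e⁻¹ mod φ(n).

12485

φ(n) = (p−1)(q−1) = 306·102 = 31212.
Need d with 5·d ≡ 1 (mod 31212). Apply the extended Euclidean algorithm:
31212 = 6242*5 + 2
5 = 2*2 + 1
2 = 2*1 + 0
Back-substitute:
1 = 5 − 2·2
1 = −2·31212 + 12485·5
So 5·12485 ≡ 1 (mod 31212), hence d = 12485.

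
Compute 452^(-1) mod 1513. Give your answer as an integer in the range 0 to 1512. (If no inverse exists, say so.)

318

Apply the Euclidean algorithm to 1513 and 452:
1513 = 3·452 + 157
452 = 2·157 + 138
157 = 1·138 + 19
138 = 7·19 + 5
19 = 3·5 + 4
5 = 1·4 + 1
4 = 4·1 + 0
Since gcd(452, 1513) = 1, back-substitute to write 1 as a combination:
1 = 5 − 4
1 = −19 + 4·5
1 = 4·138 − 29·19
1 = −29·157 + 33·138
1 = 33·452 − 95·157
1 = −95·1513 + 318·452
So 452·318 ≡ 1 (mod 1513).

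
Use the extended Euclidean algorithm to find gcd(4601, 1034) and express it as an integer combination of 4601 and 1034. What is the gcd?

1

Repeated division:
4601 = 4×1034 + 465
1034 = 2×465 + 104
465 = 4×104 + 49
104 = 2×49 + 6
49 = 8×6 + 1
6 = 6×1 + 0
gcd(4601, 1034) = 1.
Express as a combination:
1 = 49 − 8·6
1 = −8·104 + 17·49
1 = 17·465 − 76·104
1 = −76·1034 + 169·465
1 = 169·4601 − 752·1034
So 1 = (169)·4601 + (-752)·1034.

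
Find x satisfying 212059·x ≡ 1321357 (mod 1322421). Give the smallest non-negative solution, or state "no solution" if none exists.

First find gcd(212059, 1322421):
1322421 = 6×212059 + 50067
212059 = 4×50067 + 11791
50067 = 4×11791 + 2903
11791 = 4×2903 + 179
2903 = 16×179 + 39
179 = 4×39 + 23
39 = 1×23 + 16
23 = 1×16 + 7
16 = 2×7 + 2
7 = 3×2 + 1
2 = 2×1 + 0
gcd = 1, so a unique solution mod 1322421 exists.
Back-substitute for the Bézout coefficients:
1 = 7 − 3·2
1 = −3·16 + 7·7
1 = 7·23 − 10·16
1 = −10·39 + 17·23
1 = 17·179 − 78·39
1 = −78·2903 + 1265·179
1 = 1265·11791 − 5138·2903
1 = −5138·50067 + 21817·11791
1 = 21817·212059 − 92406·50067
1 = −92406·1322421 + 576253·212059
So 212059·(576253) ≡ 1 (mod 1322421), giving 212059⁻¹ ≡ 576253.
x ≡ 212059⁻¹·1321357 ≡ 576253·1321357 ≡ 470152 (mod 1322421).

470152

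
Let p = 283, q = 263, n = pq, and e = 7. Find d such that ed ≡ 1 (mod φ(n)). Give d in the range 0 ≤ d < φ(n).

φ(n) = (p−1)(q−1) = 282·262 = 73884.
Need d with 7·d ≡ 1 (mod 73884). Apply the extended Euclidean algorithm:
73884 = 10554×7 + 6
7 = 1×6 + 1
6 = 6×1 + 0
Back-substitute:
1 = 7 − 6
1 = −73884 + 10555·7
So 7·10555 ≡ 1 (mod 73884), hence d = 10555.

10555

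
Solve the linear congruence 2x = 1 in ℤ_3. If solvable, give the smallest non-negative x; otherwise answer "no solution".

First find gcd(2, 3):
3 = 1·2 + 1
2 = 2·1 + 0
gcd = 1, so a unique solution mod 3 exists.
Back-substitute for the Bézout coefficients:
1 = 3 − 2
So 2·(-1) ≡ 1 (mod 3), giving 2⁻¹ ≡ 2.
x ≡ 2⁻¹·1 ≡ 2·1 ≡ 2 (mod 3).

2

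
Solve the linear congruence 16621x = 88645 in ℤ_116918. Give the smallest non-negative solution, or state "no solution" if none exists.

First find gcd(16621, 116918):
116918 = 7·16621 + 571
16621 = 29·571 + 62
571 = 9·62 + 13
62 = 4·13 + 10
13 = 1·10 + 3
10 = 3·3 + 1
3 = 3·1 + 0
gcd = 1, so a unique solution mod 116918 exists.
Back-substitute for the Bézout coefficients:
1 = 10 − 3·3
1 = −3·13 + 4·10
1 = 4·62 − 19·13
1 = −19·571 + 175·62
1 = 175·16621 − 5094·571
1 = −5094·116918 + 35833·16621
So 16621·(35833) ≡ 1 (mod 116918), giving 16621⁻¹ ≡ 35833.
x ≡ 16621⁻¹·88645 ≡ 35833·88645 ≡ 104979 (mod 116918).

104979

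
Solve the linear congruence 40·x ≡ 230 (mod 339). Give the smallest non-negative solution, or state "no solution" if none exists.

First find gcd(40, 339):
339 = 8×40 + 19
40 = 2×19 + 2
19 = 9×2 + 1
2 = 2×1 + 0
gcd = 1, so a unique solution mod 339 exists.
Back-substitute for the Bézout coefficients:
1 = 19 − 9·2
1 = −9·40 + 19·19
1 = 19·339 − 161·40
So 40·(-161) ≡ 1 (mod 339), giving 40⁻¹ ≡ 178.
x ≡ 40⁻¹·230 ≡ 178·230 ≡ 260 (mod 339).

260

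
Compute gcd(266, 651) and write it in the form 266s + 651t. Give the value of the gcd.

Repeated division:
651 = 2×266 + 119
266 = 2×119 + 28
119 = 4×28 + 7
28 = 4×7 + 0
gcd(266, 651) = 7.
Working backward:
7 = 119 − 4·28
7 = −4·266 + 9·119
7 = 9·651 − 22·266
So 7 = (9)·651 + (-22)·266.

7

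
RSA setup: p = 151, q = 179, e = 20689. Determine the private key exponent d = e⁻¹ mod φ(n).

φ(n) = (p−1)(q−1) = 150·178 = 26700.
Need d with 20689·d ≡ 1 (mod 26700). Apply the extended Euclidean algorithm:
26700 = 1*20689 + 6011
20689 = 3*6011 + 2656
6011 = 2*2656 + 699
2656 = 3*699 + 559
699 = 1*559 + 140
559 = 3*140 + 139
140 = 1*139 + 1
139 = 139*1 + 0
Back-substitute:
1 = 140 − 139
1 = −559 + 4·140
1 = 4·699 − 5·559
1 = −5·2656 + 19·699
1 = 19·6011 − 43·2656
1 = −43·20689 + 148·6011
1 = 148·26700 − 191·20689
So 20689·(-191) ≡ 1 (mod 26700), hence d ≡ -191 ≡ 26509 (mod 26700).

26509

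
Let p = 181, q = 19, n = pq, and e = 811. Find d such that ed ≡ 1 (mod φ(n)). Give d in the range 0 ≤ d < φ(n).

φ(n) = (p−1)(q−1) = 180·18 = 3240.
Need d with 811·d ≡ 1 (mod 3240). Apply the extended Euclidean algorithm:
3240 = 3*811 + 807
811 = 1*807 + 4
807 = 201*4 + 3
4 = 1*3 + 1
3 = 3*1 + 0
Back-substitute:
1 = 4 − 3
1 = −807 + 202·4
1 = 202·811 − 203·807
1 = −203·3240 + 811·811
So 811·811 ≡ 1 (mod 3240), hence d = 811.

811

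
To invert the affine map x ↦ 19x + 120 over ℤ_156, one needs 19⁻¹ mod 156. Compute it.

Apply the Euclidean algorithm to 156 and 19:
156 = 8*19 + 4
19 = 4*4 + 3
4 = 1*3 + 1
3 = 3*1 + 0
The gcd is 1. Working backward:
1 = 4 − 3
1 = −19 + 5·4
1 = 5·156 − 41·19
Thus 19·(-41) ≡ 1 (mod 156); reducing, -41 mod 156 = 115.

115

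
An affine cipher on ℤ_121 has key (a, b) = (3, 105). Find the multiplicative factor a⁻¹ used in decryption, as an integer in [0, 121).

81

gcd(121, 3) by repeated division:
121 = 40·3 + 1
3 = 3·1 + 0
gcd = 1, so the inverse exists. Back-substitute:
1 = 121 − 40·3
Thus 3·(-40) ≡ 1 (mod 121); reducing, -40 mod 121 = 81.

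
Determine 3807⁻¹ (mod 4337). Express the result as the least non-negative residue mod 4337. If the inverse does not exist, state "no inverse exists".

1252

gcd(4337, 3807) by repeated division:
4337 = 1*3807 + 530
3807 = 7*530 + 97
530 = 5*97 + 45
97 = 2*45 + 7
45 = 6*7 + 3
7 = 2*3 + 1
3 = 3*1 + 0
gcd = 1, so the inverse exists. Back-substitute:
1 = 7 − 2·3
1 = −2·45 + 13·7
1 = 13·97 − 28·45
1 = −28·530 + 153·97
1 = 153·3807 − 1099·530
1 = −1099·4337 + 1252·3807
So 3807·1252 ≡ 1 (mod 4337).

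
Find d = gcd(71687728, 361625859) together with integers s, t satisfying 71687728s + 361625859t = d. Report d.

Euclidean algorithm:
361625859 = 5×71687728 + 3187219
71687728 = 22×3187219 + 1568910
3187219 = 2×1568910 + 49399
1568910 = 31×49399 + 37541
49399 = 1×37541 + 11858
37541 = 3×11858 + 1967
11858 = 6×1967 + 56
1967 = 35×56 + 7
56 = 8×7 + 0
gcd(71687728, 361625859) = 7.
Express as a combination:
7 = 1967 − 35·56
7 = −35·11858 + 211·1967
7 = 211·37541 − 668·11858
7 = −668·49399 + 879·37541
7 = 879·1568910 − 27917·49399
7 = −27917·3187219 + 56713·1568910
7 = 56713·71687728 − 1275603·3187219
7 = −1275603·361625859 + 6434728·71687728
So 7 = (-1275603)·361625859 + (6434728)·71687728.

7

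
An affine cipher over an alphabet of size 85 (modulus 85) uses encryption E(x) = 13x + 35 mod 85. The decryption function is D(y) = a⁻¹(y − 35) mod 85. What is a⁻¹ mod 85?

Extended Euclidean algorithm:
85 = 6×13 + 7
13 = 1×7 + 6
7 = 1×6 + 1
6 = 6×1 + 0
gcd = 1, so the inverse exists. Back-substitute:
1 = 7 − 6
1 = −13 + 2·7
1 = 2·85 − 13·13
Hence 13⁻¹ ≡ -13 ≡ 72 (mod 85).

72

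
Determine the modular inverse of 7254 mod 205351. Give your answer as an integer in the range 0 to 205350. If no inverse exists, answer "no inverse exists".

Extended Euclidean algorithm:
205351 = 28*7254 + 2239
7254 = 3*2239 + 537
2239 = 4*537 + 91
537 = 5*91 + 82
91 = 1*82 + 9
82 = 9*9 + 1
9 = 9*1 + 0
gcd = 1, so the inverse exists. Back-substitute:
1 = 82 − 9·9
1 = −9·91 + 10·82
1 = 10·537 − 59·91
1 = −59·2239 + 246·537
1 = 246·7254 − 797·2239
1 = −797·205351 + 22562·7254
So 7254·22562 ≡ 1 (mod 205351).

22562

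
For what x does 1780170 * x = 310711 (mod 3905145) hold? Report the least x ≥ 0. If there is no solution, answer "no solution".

no solution

gcd(1780170, 3905145):
3905145 = 2×1780170 + 344805
1780170 = 5×344805 + 56145
344805 = 6×56145 + 7935
56145 = 7×7935 + 600
7935 = 13×600 + 135
600 = 4×135 + 60
135 = 2×60 + 15
60 = 4×15 + 0
gcd = 15, but 15 ∤ 310711, so the congruence has no solution.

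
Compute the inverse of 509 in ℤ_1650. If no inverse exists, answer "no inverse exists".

Extended Euclidean algorithm:
1650 = 3*509 + 123
509 = 4*123 + 17
123 = 7*17 + 4
17 = 4*4 + 1
4 = 4*1 + 0
The gcd is 1. Working backward:
1 = 17 − 4·4
1 = −4·123 + 29·17
1 = 29·509 − 120·123
1 = −120·1650 + 389·509
So 509·389 ≡ 1 (mod 1650).

389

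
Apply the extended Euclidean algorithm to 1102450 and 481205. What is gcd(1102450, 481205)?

5

Repeated division:
1102450 = 2*481205 + 140040
481205 = 3*140040 + 61085
140040 = 2*61085 + 17870
61085 = 3*17870 + 7475
17870 = 2*7475 + 2920
7475 = 2*2920 + 1635
2920 = 1*1635 + 1285
1635 = 1*1285 + 350
1285 = 3*350 + 235
350 = 1*235 + 115
235 = 2*115 + 5
115 = 23*5 + 0
gcd(1102450, 481205) = 5.
Express as a combination:
5 = 235 − 2·115
5 = −2·350 + 3·235
5 = 3·1285 − 11·350
5 = −11·1635 + 14·1285
5 = 14·2920 − 25·1635
5 = −25·7475 + 64·2920
5 = 64·17870 − 153·7475
5 = −153·61085 + 523·17870
5 = 523·140040 − 1199·61085
5 = −1199·481205 + 4120·140040
5 = 4120·1102450 − 9439·481205
So 5 = (4120)·1102450 + (-9439)·481205.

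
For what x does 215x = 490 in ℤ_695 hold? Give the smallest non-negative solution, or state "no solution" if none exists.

54

First find gcd(215, 695):
695 = 3*215 + 50
215 = 4*50 + 15
50 = 3*15 + 5
15 = 3*5 + 0
gcd = 5 and 5 | 490, so solutions exist. Divide through by 5: 43x ≡ 98 (mod 139).
Now find 43⁻¹ mod 139:
139 = 3*43 + 10
43 = 4*10 + 3
10 = 3*3 + 1
3 = 3*1 + 0
Back-substitute:
1 = 10 − 3·3
1 = −3·43 + 13·10
1 = 13·139 − 42·43
So 43·(-42) ≡ 1 (mod 139), i.e. 43⁻¹ ≡ 97.
Then x ≡ 97·98 ≡ 54 (mod 139); the smallest non-negative solution is x = 54.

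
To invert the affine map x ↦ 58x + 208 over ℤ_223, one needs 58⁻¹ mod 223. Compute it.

50

Apply the Euclidean algorithm to 223 and 58:
223 = 3*58 + 49
58 = 1*49 + 9
49 = 5*9 + 4
9 = 2*4 + 1
4 = 4*1 + 0
gcd = 1, so the inverse exists. Back-substitute:
1 = 9 − 2·4
1 = −2·49 + 11·9
1 = 11·58 − 13·49
1 = −13·223 + 50·58
So 58·50 ≡ 1 (mod 223).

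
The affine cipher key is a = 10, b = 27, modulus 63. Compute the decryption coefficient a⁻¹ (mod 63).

19

Apply the Euclidean algorithm to 63 and 10:
63 = 6×10 + 3
10 = 3×3 + 1
3 = 3×1 + 0
gcd = 1, so the inverse exists. Back-substitute:
1 = 10 − 3·3
1 = −3·63 + 19·10
So 10·19 ≡ 1 (mod 63).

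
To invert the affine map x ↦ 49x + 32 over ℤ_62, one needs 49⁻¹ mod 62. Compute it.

Extended Euclidean algorithm:
62 = 1*49 + 13
49 = 3*13 + 10
13 = 1*10 + 3
10 = 3*3 + 1
3 = 3*1 + 0
The gcd is 1. Working backward:
1 = 10 − 3·3
1 = −3·13 + 4·10
1 = 4·49 − 15·13
1 = −15·62 + 19·49
So 49·19 ≡ 1 (mod 62).

19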